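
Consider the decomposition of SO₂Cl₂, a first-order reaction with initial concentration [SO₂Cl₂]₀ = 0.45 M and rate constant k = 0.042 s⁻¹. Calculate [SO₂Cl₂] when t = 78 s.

0.017 M

Step 1: For a first-order reaction: [SO₂Cl₂] = [SO₂Cl₂]₀ × e^(-kt)
Step 2: [SO₂Cl₂] = 0.45 × e^(-0.042 × 78)
Step 3: [SO₂Cl₂] = 0.45 × e^(-3.276)
Step 4: [SO₂Cl₂] = 0.45 × 0.0377791 = 0.017 M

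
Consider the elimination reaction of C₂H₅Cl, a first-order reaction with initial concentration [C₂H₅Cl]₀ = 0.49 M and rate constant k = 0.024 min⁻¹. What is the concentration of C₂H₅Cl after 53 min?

0.1373 M

Step 1: For a first-order reaction: [C₂H₅Cl] = [C₂H₅Cl]₀ × e^(-kt)
Step 2: [C₂H₅Cl] = 0.49 × e^(-0.024 × 53)
Step 3: [C₂H₅Cl] = 0.49 × e^(-1.272)
Step 4: [C₂H₅Cl] = 0.49 × 0.280271 = 0.1373 M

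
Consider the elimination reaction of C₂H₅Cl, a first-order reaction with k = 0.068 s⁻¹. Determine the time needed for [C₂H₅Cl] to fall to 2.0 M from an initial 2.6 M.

3.858 s

Step 1: For first-order: t = ln([C₂H₅Cl]₀/[C₂H₅Cl])/k
Step 2: t = ln(2.6/2.0)/0.068
Step 3: t = ln(1.3)/0.068
Step 4: t = 0.2624/0.068 = 3.858 s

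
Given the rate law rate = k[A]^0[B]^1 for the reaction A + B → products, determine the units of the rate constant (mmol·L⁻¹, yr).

yr⁻¹

Step 1: Overall order = 0 + 1 = 1.
Step 2: rate has units mmol·L⁻¹·yr⁻¹; [A]^0[B]^1 has units (mmol·L⁻¹)^1.
Step 3: k = rate/([A]^0[B]^1), so units of k = (mmol·L⁻¹)^(1-1)·yr⁻¹ = yr⁻¹.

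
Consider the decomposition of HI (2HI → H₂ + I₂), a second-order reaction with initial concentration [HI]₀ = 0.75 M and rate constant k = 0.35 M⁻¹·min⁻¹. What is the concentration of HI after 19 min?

0.1253 M

Step 1: For a second-order reaction: 1/[HI] = 1/[HI]₀ + kt
Step 2: 1/[HI] = 1/0.75 + 0.35 × 19
Step 3: 1/[HI] = 1.333 + 6.65 = 7.983
Step 4: [HI] = 1/7.983 = 0.1253 M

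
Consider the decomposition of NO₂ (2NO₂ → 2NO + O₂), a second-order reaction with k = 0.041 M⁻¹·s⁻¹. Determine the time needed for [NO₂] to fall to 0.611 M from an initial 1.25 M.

20.41 s

Step 1: For second-order: t = (1/[NO₂] - 1/[NO₂]₀)/k
Step 2: t = (1/0.611 - 1/1.25)/0.041
Step 3: t = (1.637 - 0.8)/0.041
Step 4: t = 0.8367/0.041 = 20.41 s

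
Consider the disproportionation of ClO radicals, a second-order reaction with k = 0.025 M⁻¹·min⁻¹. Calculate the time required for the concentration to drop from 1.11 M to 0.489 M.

45.76 min

Step 1: For second-order: t = (1/[ClO] - 1/[ClO]₀)/k
Step 2: t = (1/0.489 - 1/1.11)/0.025
Step 3: t = (2.045 - 0.9009)/0.025
Step 4: t = 1.144/0.025 = 45.76 min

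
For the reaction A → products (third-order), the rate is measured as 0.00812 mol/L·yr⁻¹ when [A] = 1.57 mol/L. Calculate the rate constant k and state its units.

0.002098 (mol/L)⁻²·yr⁻¹

Step 1: rate = k[A]^3, so k = rate / [A]^3.
Step 2: k = 0.00812 / (1.57)^3 = 0.00812 / 3.87.
Step 3: k = 0.002098 (mol/L)⁻²·yr⁻¹.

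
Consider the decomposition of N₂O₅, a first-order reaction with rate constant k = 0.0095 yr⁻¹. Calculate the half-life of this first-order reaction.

72.96 yr

Step 1: For a first-order reaction, t₁/₂ = ln(2)/k
Step 2: t₁/₂ = ln(2)/0.0095
Step 3: t₁/₂ = 0.6931/0.0095 = 72.96 yr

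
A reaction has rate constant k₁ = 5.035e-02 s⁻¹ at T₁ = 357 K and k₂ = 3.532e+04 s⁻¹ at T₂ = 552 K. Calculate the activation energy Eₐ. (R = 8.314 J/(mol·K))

113.1 kJ/mol

Step 1: Use the two-temperature Arrhenius form: ln(k₂/k₁) = -Eₐ/R × (1/T₂ - 1/T₁)
Step 2: ln(k₂/k₁) = ln(3.532e+04/5.035e-02) = ln(701490) = 13.461
Step 3: 1/T₂ - 1/T₁ = 1/552 - 1/357 = -9.895262e-04 K⁻¹
Step 4: Eₐ = -R × ln(k₂/k₁) / (1/T₂ - 1/T₁) = -8.314 × 13.461 / -9.895262e-04
Step 5: Eₐ = 1.1310e+05 J/mol = 113.1 kJ/mol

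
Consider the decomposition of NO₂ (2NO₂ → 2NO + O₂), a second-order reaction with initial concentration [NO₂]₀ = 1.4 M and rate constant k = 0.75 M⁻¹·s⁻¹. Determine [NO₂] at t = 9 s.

0.134 M

Step 1: For a second-order reaction: 1/[NO₂] = 1/[NO₂]₀ + kt
Step 2: 1/[NO₂] = 1/1.4 + 0.75 × 9
Step 3: 1/[NO₂] = 0.7143 + 6.75 = 7.464
Step 4: [NO₂] = 1/7.464 = 0.134 M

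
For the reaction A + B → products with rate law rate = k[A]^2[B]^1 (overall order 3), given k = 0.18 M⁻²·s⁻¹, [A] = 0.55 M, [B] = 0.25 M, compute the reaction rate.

0.01361 M/s

Step 1: The rate law is rate = k[A]^2[B]^1, overall order = 2+1 = 3
Step 2: Substitute values: rate = 0.18 × (0.55)^2 × (0.25)^1
Step 3: rate = 0.18 × 0.3025 × 0.25 = 0.0136125 M/s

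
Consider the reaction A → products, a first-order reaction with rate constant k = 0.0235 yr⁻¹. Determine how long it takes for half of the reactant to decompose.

29.5 yr

Step 1: For a first-order reaction, t₁/₂ = ln(2)/k
Step 2: t₁/₂ = ln(2)/0.0235
Step 3: t₁/₂ = 0.6931/0.0235 = 29.5 yr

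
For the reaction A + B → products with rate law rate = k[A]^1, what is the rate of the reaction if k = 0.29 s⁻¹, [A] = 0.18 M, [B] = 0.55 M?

0.0522 M/s

Step 1: The rate law is rate = k[A]^1
Step 2: Note that the rate does not depend on [B] (zero order in B).
Step 3: rate = 0.29 × (0.18)^1 = 0.0522 M/s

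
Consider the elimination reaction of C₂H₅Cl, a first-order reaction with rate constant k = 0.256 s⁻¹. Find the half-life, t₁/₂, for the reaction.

2.708 s

Step 1: For a first-order reaction, t₁/₂ = ln(2)/k
Step 2: t₁/₂ = ln(2)/0.256
Step 3: t₁/₂ = 0.6931/0.256 = 2.708 s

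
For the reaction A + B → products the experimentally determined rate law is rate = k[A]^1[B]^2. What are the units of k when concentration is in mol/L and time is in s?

(mol/L)⁻²·s⁻¹

Step 1: Overall order = 1 + 2 = 3.
Step 2: rate has units mol/L·s⁻¹; [A]^1[B]^2 has units (mol/L)^3.
Step 3: k = rate/([A]^1[B]^2), so units of k = (mol/L)^(1-3)·s⁻¹ = (mol/L)⁻²·s⁻¹.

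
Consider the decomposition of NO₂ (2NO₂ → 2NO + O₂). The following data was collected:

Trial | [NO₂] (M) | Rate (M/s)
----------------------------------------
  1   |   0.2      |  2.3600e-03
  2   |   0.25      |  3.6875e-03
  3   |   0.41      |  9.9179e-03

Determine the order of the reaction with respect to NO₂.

second order (2)

Step 1: Compare trials to find order n where rate₂/rate₁ = ([NO₂]₂/[NO₂]₁)^n
Step 2: rate₂/rate₁ = 3.6875e-03/2.3600e-03 = 1.562
Step 3: [NO₂]₂/[NO₂]₁ = 0.25/0.2 = 1.25
Step 4: n = ln(1.562)/ln(1.25) = 2.00 ≈ 2
Step 5: The reaction is second order in NO₂.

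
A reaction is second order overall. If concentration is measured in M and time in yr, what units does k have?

M⁻¹·yr⁻¹

Step 1: For overall order n, rate = k × (concentration)^n.
Step 2: Rate has units M·yr⁻¹; concentration term has units M^2.
Step 3: k = rate / (concentration)^n, so units of k = M^(1-2)·yr⁻¹ = M⁻¹·yr⁻¹.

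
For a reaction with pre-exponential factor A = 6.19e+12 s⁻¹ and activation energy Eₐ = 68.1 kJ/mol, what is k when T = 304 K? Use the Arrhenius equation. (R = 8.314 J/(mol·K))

1.23e+01 s⁻¹

Step 1: Use the Arrhenius equation: k = A × exp(-Eₐ/RT)
Step 2: Convert Eₐ to J/mol: 68.1 kJ/mol = 68100 J/mol
Step 3: Calculate the exponent: -Eₐ/(RT) = -68100/(8.314 × 304) = -26.94409
Step 4: k = 6.19e+12 × exp(-26.94409)
Step 5: k = 6.19e+12 × 1.98761e-12 = 1.2303e+01 s⁻¹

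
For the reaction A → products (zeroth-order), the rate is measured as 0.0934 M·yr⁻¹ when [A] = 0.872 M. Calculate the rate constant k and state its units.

0.0934 M·yr⁻¹

Step 1: For a zeroth-order reaction, rate = k (independent of concentration).
Step 2: k = rate = 0.0934 M·yr⁻¹.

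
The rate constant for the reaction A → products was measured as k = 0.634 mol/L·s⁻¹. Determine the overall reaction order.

zeroth order (0)

Step 1: The units of k for an nth-order reaction are (concentration)^(1-n)·(time)⁻¹.
Step 2: Here k has units mol/L·s⁻¹, so the concentration exponent is 1.
Step 3: 1 - n = 1 ⇒ n = 0. The reaction is zeroth order.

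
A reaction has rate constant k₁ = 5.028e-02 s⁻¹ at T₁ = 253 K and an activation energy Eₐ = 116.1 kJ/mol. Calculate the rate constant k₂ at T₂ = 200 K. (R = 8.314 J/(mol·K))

2.234e-08 s⁻¹

Step 1: Use the two-temperature Arrhenius form: ln(k₂/k₁) = -Eₐ/R × (1/T₂ - 1/T₁)
Step 2: Convert Eₐ to J/mol: 116.1 kJ/mol = 116100 J/mol
Step 3: 1/T₂ - 1/T₁ = 1/200 - 1/253 = 1.047431e-03 K⁻¹
Step 4: ln(k₂/k₁) = -116100/8.314 × 1.047431e-03 = -14.62674
Step 5: k₂ = k₁ × exp(-14.62674) = 5.028e-02 × 4.44311e-07 = 2.234e-08 s⁻¹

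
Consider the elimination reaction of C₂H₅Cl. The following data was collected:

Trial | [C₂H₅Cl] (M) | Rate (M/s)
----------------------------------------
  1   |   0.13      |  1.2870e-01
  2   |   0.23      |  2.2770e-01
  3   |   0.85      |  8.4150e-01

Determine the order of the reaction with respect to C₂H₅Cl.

first order (1)

Step 1: Compare trials to find order n where rate₂/rate₁ = ([C₂H₅Cl]₂/[C₂H₅Cl]₁)^n
Step 2: rate₂/rate₁ = 2.2770e-01/1.2870e-01 = 1.769
Step 3: [C₂H₅Cl]₂/[C₂H₅Cl]₁ = 0.23/0.13 = 1.769
Step 4: n = ln(1.769)/ln(1.769) = 1.00 ≈ 1
Step 5: The reaction is first order in C₂H₅Cl.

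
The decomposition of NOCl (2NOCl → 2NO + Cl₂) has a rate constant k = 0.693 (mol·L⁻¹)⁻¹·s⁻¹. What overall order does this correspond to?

second order (2)

Step 1: The units of k for an nth-order reaction are (concentration)^(1-n)·(time)⁻¹.
Step 2: Here k has units (mol·L⁻¹)⁻¹·s⁻¹, so the concentration exponent is -1.
Step 3: 1 - n = -1 ⇒ n = 2. The reaction is second order.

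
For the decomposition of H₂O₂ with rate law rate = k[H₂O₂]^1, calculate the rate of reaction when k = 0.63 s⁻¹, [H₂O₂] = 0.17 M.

0.1071 M/s

Step 1: Identify the rate law: rate = k[H₂O₂]^1
Step 2: Substitute values: rate = 0.63 × (0.17)^1
Step 3: Calculate: rate = 0.63 × 0.17 = 0.1071 M/s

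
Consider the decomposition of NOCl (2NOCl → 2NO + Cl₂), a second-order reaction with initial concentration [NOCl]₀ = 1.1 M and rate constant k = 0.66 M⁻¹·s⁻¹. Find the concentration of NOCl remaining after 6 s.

0.2054 M

Step 1: For a second-order reaction: 1/[NOCl] = 1/[NOCl]₀ + kt
Step 2: 1/[NOCl] = 1/1.1 + 0.66 × 6
Step 3: 1/[NOCl] = 0.9091 + 3.96 = 4.869
Step 4: [NOCl] = 1/4.869 = 0.2054 M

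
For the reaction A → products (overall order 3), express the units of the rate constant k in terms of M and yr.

M⁻²·yr⁻¹

Step 1: For overall order n, rate = k × (concentration)^n.
Step 2: Rate has units M·yr⁻¹; concentration term has units M^3.
Step 3: k = rate / (concentration)^n, so units of k = M^(1-3)·yr⁻¹ = M⁻²·yr⁻¹.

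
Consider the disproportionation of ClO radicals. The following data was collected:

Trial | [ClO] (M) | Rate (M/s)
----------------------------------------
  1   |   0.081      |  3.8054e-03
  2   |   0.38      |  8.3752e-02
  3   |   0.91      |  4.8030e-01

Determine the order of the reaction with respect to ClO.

second order (2)

Step 1: Compare trials to find order n where rate₂/rate₁ = ([ClO]₂/[ClO]₁)^n
Step 2: rate₂/rate₁ = 8.3752e-02/3.8054e-03 = 22.01
Step 3: [ClO]₂/[ClO]₁ = 0.38/0.081 = 4.691
Step 4: n = ln(22.01)/ln(4.691) = 2.00 ≈ 2
Step 5: The reaction is second order in ClO.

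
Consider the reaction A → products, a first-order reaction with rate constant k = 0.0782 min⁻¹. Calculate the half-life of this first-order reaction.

8.864 min

Step 1: For a first-order reaction, t₁/₂ = ln(2)/k
Step 2: t₁/₂ = ln(2)/0.0782
Step 3: t₁/₂ = 0.6931/0.0782 = 8.864 min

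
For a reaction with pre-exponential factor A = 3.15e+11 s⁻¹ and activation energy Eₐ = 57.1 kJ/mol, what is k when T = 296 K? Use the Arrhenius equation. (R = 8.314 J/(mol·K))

2.64e+01 s⁻¹

Step 1: Use the Arrhenius equation: k = A × exp(-Eₐ/RT)
Step 2: Convert Eₐ to J/mol: 57.1 kJ/mol = 57100 J/mol
Step 3: Calculate the exponent: -Eₐ/(RT) = -57100/(8.314 × 296) = -23.20248
Step 4: k = 3.15e+11 × exp(-23.20248)
Step 5: k = 3.15e+11 × 8.38091e-11 = 2.6400e+01 s⁻¹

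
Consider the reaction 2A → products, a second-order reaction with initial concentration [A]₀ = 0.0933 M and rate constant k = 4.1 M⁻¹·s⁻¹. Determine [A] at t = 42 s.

0.005467 M

Step 1: For a second-order reaction: 1/[A] = 1/[A]₀ + kt
Step 2: 1/[A] = 1/0.0933 + 4.1 × 42
Step 3: 1/[A] = 10.72 + 172.2 = 182.9
Step 4: [A] = 1/182.9 = 0.005467 M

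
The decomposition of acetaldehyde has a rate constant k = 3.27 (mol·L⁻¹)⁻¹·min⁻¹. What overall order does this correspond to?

second order (2)

Step 1: The units of k for an nth-order reaction are (concentration)^(1-n)·(time)⁻¹.
Step 2: Here k has units (mol·L⁻¹)⁻¹·min⁻¹, so the concentration exponent is -1.
Step 3: 1 - n = -1 ⇒ n = 2. The reaction is second order.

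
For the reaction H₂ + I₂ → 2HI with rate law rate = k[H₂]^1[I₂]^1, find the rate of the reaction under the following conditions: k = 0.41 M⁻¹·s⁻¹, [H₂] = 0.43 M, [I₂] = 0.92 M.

0.1622 M/s

Step 1: The rate law is rate = k[H₂]^1[I₂]^1
Step 2: Substitute: rate = 0.41 × (0.43)^1 × (0.92)^1
Step 3: rate = 0.41 × 0.43 × 0.92 = 0.162196 M/s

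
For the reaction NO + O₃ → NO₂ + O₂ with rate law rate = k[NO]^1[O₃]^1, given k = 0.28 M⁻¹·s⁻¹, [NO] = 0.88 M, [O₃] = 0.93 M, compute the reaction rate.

0.2292 M/s

Step 1: The rate law is rate = k[NO]^1[O₃]^1
Step 2: Substitute: rate = 0.28 × (0.88)^1 × (0.93)^1
Step 3: rate = 0.28 × 0.88 × 0.93 = 0.229152 M/s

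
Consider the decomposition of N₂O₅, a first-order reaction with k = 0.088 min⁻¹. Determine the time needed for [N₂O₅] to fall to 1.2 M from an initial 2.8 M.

9.628 min

Step 1: For first-order: t = ln([N₂O₅]₀/[N₂O₅])/k
Step 2: t = ln(2.8/1.2)/0.088
Step 3: t = ln(2.333)/0.088
Step 4: t = 0.8473/0.088 = 9.628 min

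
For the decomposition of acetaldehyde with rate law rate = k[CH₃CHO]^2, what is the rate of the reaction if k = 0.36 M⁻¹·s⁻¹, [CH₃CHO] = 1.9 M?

1.3 M/s

Step 1: Identify the rate law: rate = k[CH₃CHO]^2
Step 2: Substitute values: rate = 0.36 × (1.9)^2
Step 3: Calculate: rate = 0.36 × 3.61 = 1.2996 M/s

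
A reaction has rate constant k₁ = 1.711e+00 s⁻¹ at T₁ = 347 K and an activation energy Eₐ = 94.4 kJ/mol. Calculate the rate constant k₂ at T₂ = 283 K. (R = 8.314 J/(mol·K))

1.046e-03 s⁻¹

Step 1: Use the two-temperature Arrhenius form: ln(k₂/k₁) = -Eₐ/R × (1/T₂ - 1/T₁)
Step 2: Convert Eₐ to J/mol: 94.4 kJ/mol = 94400 J/mol
Step 3: 1/T₂ - 1/T₁ = 1/283 - 1/347 = 6.517245e-04 K⁻¹
Step 4: ln(k₂/k₁) = -94400/8.314 × 6.517245e-04 = -7.39990
Step 5: k₂ = k₁ × exp(-7.39990) = 1.711e+00 × 6.11314e-04 = 1.046e-03 s⁻¹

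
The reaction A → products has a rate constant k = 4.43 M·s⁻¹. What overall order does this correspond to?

zeroth order (0)

Step 1: The units of k for an nth-order reaction are (concentration)^(1-n)·(time)⁻¹.
Step 2: Here k has units M·s⁻¹, so the concentration exponent is 1.
Step 3: 1 - n = 1 ⇒ n = 0. The reaction is zeroth order.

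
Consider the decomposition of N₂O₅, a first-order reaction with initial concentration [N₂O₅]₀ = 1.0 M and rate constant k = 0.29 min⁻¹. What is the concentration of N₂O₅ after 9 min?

0.07353 M

Step 1: For a first-order reaction: [N₂O₅] = [N₂O₅]₀ × e^(-kt)
Step 2: [N₂O₅] = 1.0 × e^(-0.29 × 9)
Step 3: [N₂O₅] = 1.0 × e^(-2.61)
Step 4: [N₂O₅] = 1.0 × 0.0735345 = 0.07353 M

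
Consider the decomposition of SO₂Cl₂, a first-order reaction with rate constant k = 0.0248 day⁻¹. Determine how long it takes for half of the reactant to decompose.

27.95 day

Step 1: For a first-order reaction, t₁/₂ = ln(2)/k
Step 2: t₁/₂ = ln(2)/0.0248
Step 3: t₁/₂ = 0.6931/0.0248 = 27.95 day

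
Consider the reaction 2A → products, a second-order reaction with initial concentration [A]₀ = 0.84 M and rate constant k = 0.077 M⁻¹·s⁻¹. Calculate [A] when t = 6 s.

0.6052 M

Step 1: For a second-order reaction: 1/[A] = 1/[A]₀ + kt
Step 2: 1/[A] = 1/0.84 + 0.077 × 6
Step 3: 1/[A] = 1.19 + 0.462 = 1.652
Step 4: [A] = 1/1.652 = 0.6052 M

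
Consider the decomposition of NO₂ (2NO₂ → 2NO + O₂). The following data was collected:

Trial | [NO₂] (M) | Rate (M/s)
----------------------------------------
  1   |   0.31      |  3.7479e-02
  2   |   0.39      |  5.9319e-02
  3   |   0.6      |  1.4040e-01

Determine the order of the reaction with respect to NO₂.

second order (2)

Step 1: Compare trials to find order n where rate₂/rate₁ = ([NO₂]₂/[NO₂]₁)^n
Step 2: rate₂/rate₁ = 5.9319e-02/3.7479e-02 = 1.583
Step 3: [NO₂]₂/[NO₂]₁ = 0.39/0.31 = 1.258
Step 4: n = ln(1.583)/ln(1.258) = 2.00 ≈ 2
Step 5: The reaction is second order in NO₂.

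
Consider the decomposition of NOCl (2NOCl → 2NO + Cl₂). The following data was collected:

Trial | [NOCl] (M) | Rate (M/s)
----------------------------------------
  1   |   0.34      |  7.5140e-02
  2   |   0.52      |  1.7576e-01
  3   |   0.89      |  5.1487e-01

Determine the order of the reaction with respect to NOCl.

second order (2)

Step 1: Compare trials to find order n where rate₂/rate₁ = ([NOCl]₂/[NOCl]₁)^n
Step 2: rate₂/rate₁ = 1.7576e-01/7.5140e-02 = 2.339
Step 3: [NOCl]₂/[NOCl]₁ = 0.52/0.34 = 1.529
Step 4: n = ln(2.339)/ln(1.529) = 2.00 ≈ 2
Step 5: The reaction is second order in NOCl.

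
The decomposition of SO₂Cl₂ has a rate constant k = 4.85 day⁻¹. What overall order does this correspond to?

first order (1)

Step 1: The units of k for an nth-order reaction are (concentration)^(1-n)·(time)⁻¹.
Step 2: Here k has units day⁻¹, so the concentration exponent is 0.
Step 3: 1 - n = 0 ⇒ n = 1. The reaction is first order.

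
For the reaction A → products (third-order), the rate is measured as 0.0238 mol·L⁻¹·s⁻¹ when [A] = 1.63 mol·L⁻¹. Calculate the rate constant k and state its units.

0.005496 (mol·L⁻¹)⁻²·s⁻¹

Step 1: rate = k[A]^3, so k = rate / [A]^3.
Step 2: k = 0.0238 / (1.63)^3 = 0.0238 / 4.331.
Step 3: k = 0.005496 (mol·L⁻¹)⁻²·s⁻¹.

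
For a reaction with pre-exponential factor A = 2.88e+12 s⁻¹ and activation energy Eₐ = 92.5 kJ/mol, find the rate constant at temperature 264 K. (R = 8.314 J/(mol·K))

1.43e-06 s⁻¹

Step 1: Use the Arrhenius equation: k = A × exp(-Eₐ/RT)
Step 2: Convert Eₐ to J/mol: 92.5 kJ/mol = 92500 J/mol
Step 3: Calculate the exponent: -Eₐ/(RT) = -92500/(8.314 × 264) = -42.14323
Step 4: k = 2.88e+12 × exp(-42.14323)
Step 5: k = 2.88e+12 × 4.98228e-19 = 1.4349e-06 s⁻¹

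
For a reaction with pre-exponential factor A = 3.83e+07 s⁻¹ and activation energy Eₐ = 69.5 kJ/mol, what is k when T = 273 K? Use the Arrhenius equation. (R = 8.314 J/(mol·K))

1.93e-06 s⁻¹

Step 1: Use the Arrhenius equation: k = A × exp(-Eₐ/RT)
Step 2: Convert Eₐ to J/mol: 69.5 kJ/mol = 69500 J/mol
Step 3: Calculate the exponent: -Eₐ/(RT) = -69500/(8.314 × 273) = -30.62049
Step 4: k = 3.83e+07 × exp(-30.62049)
Step 5: k = 3.83e+07 × 5.03142e-14 = 1.9270e-06 s⁻¹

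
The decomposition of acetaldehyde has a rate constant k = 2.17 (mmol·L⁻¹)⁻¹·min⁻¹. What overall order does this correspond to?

second order (2)

Step 1: The units of k for an nth-order reaction are (concentration)^(1-n)·(time)⁻¹.
Step 2: Here k has units (mmol·L⁻¹)⁻¹·min⁻¹, so the concentration exponent is -1.
Step 3: 1 - n = -1 ⇒ n = 2. The reaction is second order.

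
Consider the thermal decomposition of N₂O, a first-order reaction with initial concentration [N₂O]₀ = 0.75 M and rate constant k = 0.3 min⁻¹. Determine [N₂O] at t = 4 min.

0.2259 M

Step 1: For a first-order reaction: [N₂O] = [N₂O]₀ × e^(-kt)
Step 2: [N₂O] = 0.75 × e^(-0.3 × 4)
Step 3: [N₂O] = 0.75 × e^(-1.2)
Step 4: [N₂O] = 0.75 × 0.301194 = 0.2259 M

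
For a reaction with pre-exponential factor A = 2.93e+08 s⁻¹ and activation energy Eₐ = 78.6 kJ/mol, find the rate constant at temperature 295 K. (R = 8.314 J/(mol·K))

3.54e-06 s⁻¹

Step 1: Use the Arrhenius equation: k = A × exp(-Eₐ/RT)
Step 2: Convert Eₐ to J/mol: 78.6 kJ/mol = 78600 J/mol
Step 3: Calculate the exponent: -Eₐ/(RT) = -78600/(8.314 × 295) = -32.04723
Step 4: k = 2.93e+08 × exp(-32.04723)
Step 5: k = 2.93e+08 × 1.20799e-14 = 3.5394e-06 s⁻¹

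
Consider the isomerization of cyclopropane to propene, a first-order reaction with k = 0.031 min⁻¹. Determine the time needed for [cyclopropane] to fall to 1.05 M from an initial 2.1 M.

22.36 min

Step 1: For first-order: t = ln([cyclopropane]₀/[cyclopropane])/k
Step 2: t = ln(2.1/1.05)/0.031
Step 3: t = ln(2)/0.031
Step 4: t = 0.6931/0.031 = 22.36 min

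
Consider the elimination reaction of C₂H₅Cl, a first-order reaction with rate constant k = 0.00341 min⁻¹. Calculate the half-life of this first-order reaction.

203.3 min

Step 1: For a first-order reaction, t₁/₂ = ln(2)/k
Step 2: t₁/₂ = ln(2)/0.00341
Step 3: t₁/₂ = 0.6931/0.00341 = 203.3 min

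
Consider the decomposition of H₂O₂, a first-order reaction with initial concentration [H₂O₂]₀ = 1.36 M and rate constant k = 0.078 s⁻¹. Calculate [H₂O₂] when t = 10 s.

0.6234 M

Step 1: For a first-order reaction: [H₂O₂] = [H₂O₂]₀ × e^(-kt)
Step 2: [H₂O₂] = 1.36 × e^(-0.078 × 10)
Step 3: [H₂O₂] = 1.36 × e^(-0.78)
Step 4: [H₂O₂] = 1.36 × 0.458406 = 0.6234 M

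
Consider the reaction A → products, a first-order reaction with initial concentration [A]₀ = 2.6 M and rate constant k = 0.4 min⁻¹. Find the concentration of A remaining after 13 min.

0.01434 M

Step 1: For a first-order reaction: [A] = [A]₀ × e^(-kt)
Step 2: [A] = 2.6 × e^(-0.4 × 13)
Step 3: [A] = 2.6 × e^(-5.2)
Step 4: [A] = 2.6 × 0.00551656 = 0.01434 M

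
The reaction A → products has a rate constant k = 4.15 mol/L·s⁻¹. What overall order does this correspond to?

zeroth order (0)

Step 1: The units of k for an nth-order reaction are (concentration)^(1-n)·(time)⁻¹.
Step 2: Here k has units mol/L·s⁻¹, so the concentration exponent is 1.
Step 3: 1 - n = 1 ⇒ n = 0. The reaction is zeroth order.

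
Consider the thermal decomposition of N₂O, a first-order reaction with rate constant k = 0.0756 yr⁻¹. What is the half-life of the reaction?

9.169 yr

Step 1: For a first-order reaction, t₁/₂ = ln(2)/k
Step 2: t₁/₂ = ln(2)/0.0756
Step 3: t₁/₂ = 0.6931/0.0756 = 9.169 yr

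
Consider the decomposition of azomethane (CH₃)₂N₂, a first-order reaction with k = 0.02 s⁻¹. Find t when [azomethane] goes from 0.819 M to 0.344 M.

43.37 s

Step 1: For first-order: t = ln([azomethane]₀/[azomethane])/k
Step 2: t = ln(0.819/0.344)/0.02
Step 3: t = ln(2.381)/0.02
Step 4: t = 0.8674/0.02 = 43.37 s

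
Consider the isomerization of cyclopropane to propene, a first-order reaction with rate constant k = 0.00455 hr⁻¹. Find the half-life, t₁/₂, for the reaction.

152.3 hr

Step 1: For a first-order reaction, t₁/₂ = ln(2)/k
Step 2: t₁/₂ = ln(2)/0.00455
Step 3: t₁/₂ = 0.6931/0.00455 = 152.3 hr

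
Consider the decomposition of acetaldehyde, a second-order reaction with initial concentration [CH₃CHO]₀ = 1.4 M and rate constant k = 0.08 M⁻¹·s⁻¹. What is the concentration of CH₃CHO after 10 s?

0.6604 M

Step 1: For a second-order reaction: 1/[CH₃CHO] = 1/[CH₃CHO]₀ + kt
Step 2: 1/[CH₃CHO] = 1/1.4 + 0.08 × 10
Step 3: 1/[CH₃CHO] = 0.7143 + 0.8 = 1.514
Step 4: [CH₃CHO] = 1/1.514 = 0.6604 M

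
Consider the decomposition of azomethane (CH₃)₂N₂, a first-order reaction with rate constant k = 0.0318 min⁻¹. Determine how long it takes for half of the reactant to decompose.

21.8 min

Step 1: For a first-order reaction, t₁/₂ = ln(2)/k
Step 2: t₁/₂ = ln(2)/0.0318
Step 3: t₁/₂ = 0.6931/0.0318 = 21.8 min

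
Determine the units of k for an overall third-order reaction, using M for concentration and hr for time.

M⁻²·hr⁻¹

Step 1: For overall order n, rate = k × (concentration)^n.
Step 2: Rate has units M·hr⁻¹; concentration term has units M^3.
Step 3: k = rate / (concentration)^n, so units of k = M^(1-3)·hr⁻¹ = M⁻²·hr⁻¹.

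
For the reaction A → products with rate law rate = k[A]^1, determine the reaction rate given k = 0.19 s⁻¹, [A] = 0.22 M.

0.0418 M/s

Step 1: Identify the rate law: rate = k[A]^1
Step 2: Substitute values: rate = 0.19 × (0.22)^1
Step 3: Calculate: rate = 0.19 × 0.22 = 0.0418 M/s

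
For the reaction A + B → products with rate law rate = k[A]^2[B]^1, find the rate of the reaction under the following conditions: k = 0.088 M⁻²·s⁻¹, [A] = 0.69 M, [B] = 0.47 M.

0.01969 M/s

Step 1: The rate law is rate = k[A]^2[B]^1
Step 2: Substitute: rate = 0.088 × (0.69)^2 × (0.47)^1
Step 3: rate = 0.088 × 0.4761 × 0.47 = 0.0196915 M/s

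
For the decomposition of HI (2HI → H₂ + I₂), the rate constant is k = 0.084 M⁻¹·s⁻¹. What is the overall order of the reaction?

second order (2)

Step 1: The units of k for an nth-order reaction are (concentration)^(1-n)·(time)⁻¹.
Step 2: Here k has units M⁻¹·s⁻¹, so the concentration exponent is -1.
Step 3: 1 - n = -1 ⇒ n = 2. The reaction is second order.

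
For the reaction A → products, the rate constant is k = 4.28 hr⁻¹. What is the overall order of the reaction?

first order (1)

Step 1: The units of k for an nth-order reaction are (concentration)^(1-n)·(time)⁻¹.
Step 2: Here k has units hr⁻¹, so the concentration exponent is 0.
Step 3: 1 - n = 0 ⇒ n = 1. The reaction is first order.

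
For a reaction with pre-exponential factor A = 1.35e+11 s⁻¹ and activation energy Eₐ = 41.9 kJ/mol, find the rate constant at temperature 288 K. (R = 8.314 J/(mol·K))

3.39e+03 s⁻¹

Step 1: Use the Arrhenius equation: k = A × exp(-Eₐ/RT)
Step 2: Convert Eₐ to J/mol: 41.9 kJ/mol = 41900 J/mol
Step 3: Calculate the exponent: -Eₐ/(RT) = -41900/(8.314 × 288) = -17.49893
Step 4: k = 1.35e+11 × exp(-17.49893)
Step 5: k = 1.35e+11 × 2.51369e-08 = 3.3935e+03 s⁻¹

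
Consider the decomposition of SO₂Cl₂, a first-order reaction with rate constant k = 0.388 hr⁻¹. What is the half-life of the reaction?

1.786 hr

Step 1: For a first-order reaction, t₁/₂ = ln(2)/k
Step 2: t₁/₂ = ln(2)/0.388
Step 3: t₁/₂ = 0.6931/0.388 = 1.786 hr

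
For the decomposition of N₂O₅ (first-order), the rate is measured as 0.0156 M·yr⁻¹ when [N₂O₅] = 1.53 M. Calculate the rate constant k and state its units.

0.0102 yr⁻¹

Step 1: rate = k[N₂O₅]^1, so k = rate / [N₂O₅]^1.
Step 2: k = 0.0156 / (1.53)^1 = 0.0156 / 1.53.
Step 3: k = 0.0102 yr⁻¹.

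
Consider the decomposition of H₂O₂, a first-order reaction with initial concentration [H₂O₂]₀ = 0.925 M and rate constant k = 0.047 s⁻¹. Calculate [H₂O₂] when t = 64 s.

0.04569 M

Step 1: For a first-order reaction: [H₂O₂] = [H₂O₂]₀ × e^(-kt)
Step 2: [H₂O₂] = 0.925 × e^(-0.047 × 64)
Step 3: [H₂O₂] = 0.925 × e^(-3.008)
Step 4: [H₂O₂] = 0.925 × 0.0493904 = 0.04569 M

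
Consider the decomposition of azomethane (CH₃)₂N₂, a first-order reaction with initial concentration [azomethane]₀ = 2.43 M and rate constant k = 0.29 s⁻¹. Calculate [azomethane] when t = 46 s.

3.909e-06 M

Step 1: For a first-order reaction: [azomethane] = [azomethane]₀ × e^(-kt)
Step 2: [azomethane] = 2.43 × e^(-0.29 × 46)
Step 3: [azomethane] = 2.43 × e^(-13.34)
Step 4: [azomethane] = 2.43 × 1.60884e-06 = 3.909e-06 M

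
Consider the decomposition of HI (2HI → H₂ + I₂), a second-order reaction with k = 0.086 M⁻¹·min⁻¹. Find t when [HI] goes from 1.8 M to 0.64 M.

11.71 min

Step 1: For second-order: t = (1/[HI] - 1/[HI]₀)/k
Step 2: t = (1/0.64 - 1/1.8)/0.086
Step 3: t = (1.562 - 0.5556)/0.086
Step 4: t = 1.007/0.086 = 11.71 min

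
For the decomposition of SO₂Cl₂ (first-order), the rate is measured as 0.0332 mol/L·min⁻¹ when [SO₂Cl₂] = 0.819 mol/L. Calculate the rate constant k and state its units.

0.04054 min⁻¹

Step 1: rate = k[SO₂Cl₂]^1, so k = rate / [SO₂Cl₂]^1.
Step 2: k = 0.0332 / (0.819)^1 = 0.0332 / 0.819.
Step 3: k = 0.04054 min⁻¹.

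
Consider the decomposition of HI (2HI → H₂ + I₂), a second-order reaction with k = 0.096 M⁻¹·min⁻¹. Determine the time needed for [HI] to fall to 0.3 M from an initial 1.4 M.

27.28 min

Step 1: For second-order: t = (1/[HI] - 1/[HI]₀)/k
Step 2: t = (1/0.3 - 1/1.4)/0.096
Step 3: t = (3.333 - 0.7143)/0.096
Step 4: t = 2.619/0.096 = 27.28 min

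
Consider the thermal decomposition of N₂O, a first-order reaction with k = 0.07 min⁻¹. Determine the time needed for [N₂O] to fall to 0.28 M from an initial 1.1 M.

19.55 min

Step 1: For first-order: t = ln([N₂O]₀/[N₂O])/k
Step 2: t = ln(1.1/0.28)/0.07
Step 3: t = ln(3.929)/0.07
Step 4: t = 1.368/0.07 = 19.55 min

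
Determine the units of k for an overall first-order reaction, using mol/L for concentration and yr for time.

yr⁻¹

Step 1: For overall order n, rate = k × (concentration)^n.
Step 2: Rate has units mol/L·yr⁻¹; concentration term has units (mol/L)^1.
Step 3: k = rate / (concentration)^n, so units of k = (mol/L)^(1-1)·yr⁻¹ = yr⁻¹.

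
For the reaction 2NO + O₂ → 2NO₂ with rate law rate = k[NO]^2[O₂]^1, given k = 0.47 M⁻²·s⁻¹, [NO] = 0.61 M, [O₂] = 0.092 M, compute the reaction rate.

0.01609 M/s

Step 1: The rate law is rate = k[NO]^2[O₂]^1
Step 2: Substitute: rate = 0.47 × (0.61)^2 × (0.092)^1
Step 3: rate = 0.47 × 0.3721 × 0.092 = 0.0160896 M/s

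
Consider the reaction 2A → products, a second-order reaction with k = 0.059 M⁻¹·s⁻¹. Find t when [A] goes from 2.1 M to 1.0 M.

8.878 s

Step 1: For second-order: t = (1/[A] - 1/[A]₀)/k
Step 2: t = (1/1.0 - 1/2.1)/0.059
Step 3: t = (1 - 0.4762)/0.059
Step 4: t = 0.5238/0.059 = 8.878 s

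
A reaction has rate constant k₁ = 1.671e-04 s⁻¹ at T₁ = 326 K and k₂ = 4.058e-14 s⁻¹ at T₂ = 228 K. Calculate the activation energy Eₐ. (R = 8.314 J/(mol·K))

139.6 kJ/mol

Step 1: Use the two-temperature Arrhenius form: ln(k₂/k₁) = -Eₐ/R × (1/T₂ - 1/T₁)
Step 2: ln(k₂/k₁) = ln(4.058e-14/1.671e-04) = ln(2.42849e-10) = -22.1386
Step 3: 1/T₂ - 1/T₁ = 1/228 - 1/326 = 1.318480e-03 K⁻¹
Step 4: Eₐ = -R × ln(k₂/k₁) / (1/T₂ - 1/T₁) = -8.314 × -22.1386 / 1.318480e-03
Step 5: Eₐ = 1.3960e+05 J/mol = 139.6 kJ/mol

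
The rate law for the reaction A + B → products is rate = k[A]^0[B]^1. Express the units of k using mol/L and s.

s⁻¹

Step 1: Overall order = 0 + 1 = 1.
Step 2: rate has units mol/L·s⁻¹; [A]^0[B]^1 has units (mol/L)^1.
Step 3: k = rate/([A]^0[B]^1), so units of k = (mol/L)^(1-1)·s⁻¹ = s⁻¹.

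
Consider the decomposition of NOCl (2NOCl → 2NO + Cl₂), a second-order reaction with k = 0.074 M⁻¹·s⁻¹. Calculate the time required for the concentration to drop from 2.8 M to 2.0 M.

1.931 s

Step 1: For second-order: t = (1/[NOCl] - 1/[NOCl]₀)/k
Step 2: t = (1/2.0 - 1/2.8)/0.074
Step 3: t = (0.5 - 0.3571)/0.074
Step 4: t = 0.1429/0.074 = 1.931 s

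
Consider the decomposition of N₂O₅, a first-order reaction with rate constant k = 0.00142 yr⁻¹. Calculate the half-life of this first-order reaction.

488.1 yr

Step 1: For a first-order reaction, t₁/₂ = ln(2)/k
Step 2: t₁/₂ = ln(2)/0.00142
Step 3: t₁/₂ = 0.6931/0.00142 = 488.1 yr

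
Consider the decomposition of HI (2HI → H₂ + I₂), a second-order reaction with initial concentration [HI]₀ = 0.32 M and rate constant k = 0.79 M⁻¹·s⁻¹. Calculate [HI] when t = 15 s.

0.06678 M

Step 1: For a second-order reaction: 1/[HI] = 1/[HI]₀ + kt
Step 2: 1/[HI] = 1/0.32 + 0.79 × 15
Step 3: 1/[HI] = 3.125 + 11.85 = 14.98
Step 4: [HI] = 1/14.98 = 0.06678 M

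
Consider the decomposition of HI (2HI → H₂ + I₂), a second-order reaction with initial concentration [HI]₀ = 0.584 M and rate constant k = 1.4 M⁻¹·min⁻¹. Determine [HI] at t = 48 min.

0.01451 M

Step 1: For a second-order reaction: 1/[HI] = 1/[HI]₀ + kt
Step 2: 1/[HI] = 1/0.584 + 1.4 × 48
Step 3: 1/[HI] = 1.712 + 67.2 = 68.91
Step 4: [HI] = 1/68.91 = 0.01451 M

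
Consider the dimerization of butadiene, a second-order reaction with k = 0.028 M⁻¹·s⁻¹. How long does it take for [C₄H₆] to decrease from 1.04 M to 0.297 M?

85.91 s

Step 1: For second-order: t = (1/[C₄H₆] - 1/[C₄H₆]₀)/k
Step 2: t = (1/0.297 - 1/1.04)/0.028
Step 3: t = (3.367 - 0.9615)/0.028
Step 4: t = 2.405/0.028 = 85.91 s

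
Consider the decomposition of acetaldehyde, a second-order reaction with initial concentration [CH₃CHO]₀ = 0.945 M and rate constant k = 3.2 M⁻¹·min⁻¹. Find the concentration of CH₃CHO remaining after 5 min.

0.05862 M

Step 1: For a second-order reaction: 1/[CH₃CHO] = 1/[CH₃CHO]₀ + kt
Step 2: 1/[CH₃CHO] = 1/0.945 + 3.2 × 5
Step 3: 1/[CH₃CHO] = 1.058 + 16 = 17.06
Step 4: [CH₃CHO] = 1/17.06 = 0.05862 M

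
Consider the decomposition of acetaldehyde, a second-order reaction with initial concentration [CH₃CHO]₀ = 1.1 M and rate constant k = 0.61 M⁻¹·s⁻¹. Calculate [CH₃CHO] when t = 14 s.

0.1058 M

Step 1: For a second-order reaction: 1/[CH₃CHO] = 1/[CH₃CHO]₀ + kt
Step 2: 1/[CH₃CHO] = 1/1.1 + 0.61 × 14
Step 3: 1/[CH₃CHO] = 0.9091 + 8.54 = 9.449
Step 4: [CH₃CHO] = 1/9.449 = 0.1058 M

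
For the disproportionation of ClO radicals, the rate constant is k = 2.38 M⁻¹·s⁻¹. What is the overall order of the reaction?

second order (2)

Step 1: The units of k for an nth-order reaction are (concentration)^(1-n)·(time)⁻¹.
Step 2: Here k has units M⁻¹·s⁻¹, so the concentration exponent is -1.
Step 3: 1 - n = -1 ⇒ n = 2. The reaction is second order.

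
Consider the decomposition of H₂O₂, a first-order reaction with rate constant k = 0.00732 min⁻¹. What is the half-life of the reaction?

94.69 min

Step 1: For a first-order reaction, t₁/₂ = ln(2)/k
Step 2: t₁/₂ = ln(2)/0.00732
Step 3: t₁/₂ = 0.6931/0.00732 = 94.69 min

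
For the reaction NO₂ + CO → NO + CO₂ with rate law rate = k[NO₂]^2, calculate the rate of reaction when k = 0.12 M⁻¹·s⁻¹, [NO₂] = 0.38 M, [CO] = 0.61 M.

0.01733 M/s

Step 1: The rate law is rate = k[NO₂]^2
Step 2: Note that the rate does not depend on [CO] (zero order in CO).
Step 3: rate = 0.12 × (0.38)^2 = 0.017328 M/s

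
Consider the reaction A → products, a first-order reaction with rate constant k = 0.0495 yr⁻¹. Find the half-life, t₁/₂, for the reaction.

14 yr

Step 1: For a first-order reaction, t₁/₂ = ln(2)/k
Step 2: t₁/₂ = ln(2)/0.0495
Step 3: t₁/₂ = 0.6931/0.0495 = 14 yr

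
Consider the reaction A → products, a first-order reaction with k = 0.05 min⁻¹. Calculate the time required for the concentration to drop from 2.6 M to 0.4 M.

37.44 min

Step 1: For first-order: t = ln([A]₀/[A])/k
Step 2: t = ln(2.6/0.4)/0.05
Step 3: t = ln(6.5)/0.05
Step 4: t = 1.872/0.05 = 37.44 min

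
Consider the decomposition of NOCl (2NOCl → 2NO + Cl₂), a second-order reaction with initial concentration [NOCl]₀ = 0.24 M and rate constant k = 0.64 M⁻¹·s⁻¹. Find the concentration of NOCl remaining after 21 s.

0.0568 M

Step 1: For a second-order reaction: 1/[NOCl] = 1/[NOCl]₀ + kt
Step 2: 1/[NOCl] = 1/0.24 + 0.64 × 21
Step 3: 1/[NOCl] = 4.167 + 13.44 = 17.61
Step 4: [NOCl] = 1/17.61 = 0.0568 M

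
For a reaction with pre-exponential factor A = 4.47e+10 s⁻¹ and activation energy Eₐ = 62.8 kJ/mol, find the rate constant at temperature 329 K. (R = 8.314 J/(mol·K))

4.78e+00 s⁻¹

Step 1: Use the Arrhenius equation: k = A × exp(-Eₐ/RT)
Step 2: Convert Eₐ to J/mol: 62.8 kJ/mol = 62800 J/mol
Step 3: Calculate the exponent: -Eₐ/(RT) = -62800/(8.314 × 329) = -22.95904
Step 4: k = 4.47e+10 × exp(-22.95904)
Step 5: k = 4.47e+10 × 1.06909e-10 = 4.7788e+00 s⁻¹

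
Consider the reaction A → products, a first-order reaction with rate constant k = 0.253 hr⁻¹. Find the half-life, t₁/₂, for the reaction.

2.74 hr

Step 1: For a first-order reaction, t₁/₂ = ln(2)/k
Step 2: t₁/₂ = ln(2)/0.253
Step 3: t₁/₂ = 0.6931/0.253 = 2.74 hr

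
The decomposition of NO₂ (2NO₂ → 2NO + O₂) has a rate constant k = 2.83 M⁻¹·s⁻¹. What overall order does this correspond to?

second order (2)

Step 1: The units of k for an nth-order reaction are (concentration)^(1-n)·(time)⁻¹.
Step 2: Here k has units M⁻¹·s⁻¹, so the concentration exponent is -1.
Step 3: 1 - n = -1 ⇒ n = 2. The reaction is second order.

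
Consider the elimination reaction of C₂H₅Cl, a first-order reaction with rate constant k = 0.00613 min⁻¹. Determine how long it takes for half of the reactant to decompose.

113.1 min

Step 1: For a first-order reaction, t₁/₂ = ln(2)/k
Step 2: t₁/₂ = ln(2)/0.00613
Step 3: t₁/₂ = 0.6931/0.00613 = 113.1 min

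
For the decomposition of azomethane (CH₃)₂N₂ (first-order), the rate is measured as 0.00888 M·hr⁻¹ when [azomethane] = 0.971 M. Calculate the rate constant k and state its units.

0.009145 hr⁻¹

Step 1: rate = k[azomethane]^1, so k = rate / [azomethane]^1.
Step 2: k = 0.00888 / (0.971)^1 = 0.00888 / 0.971.
Step 3: k = 0.009145 hr⁻¹.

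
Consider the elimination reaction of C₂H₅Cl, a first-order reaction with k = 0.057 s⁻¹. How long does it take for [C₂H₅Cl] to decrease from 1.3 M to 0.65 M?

12.16 s

Step 1: For first-order: t = ln([C₂H₅Cl]₀/[C₂H₅Cl])/k
Step 2: t = ln(1.3/0.65)/0.057
Step 3: t = ln(2)/0.057
Step 4: t = 0.6931/0.057 = 12.16 s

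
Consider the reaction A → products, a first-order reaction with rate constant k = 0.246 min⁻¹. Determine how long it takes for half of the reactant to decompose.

2.818 min

Step 1: For a first-order reaction, t₁/₂ = ln(2)/k
Step 2: t₁/₂ = ln(2)/0.246
Step 3: t₁/₂ = 0.6931/0.246 = 2.818 min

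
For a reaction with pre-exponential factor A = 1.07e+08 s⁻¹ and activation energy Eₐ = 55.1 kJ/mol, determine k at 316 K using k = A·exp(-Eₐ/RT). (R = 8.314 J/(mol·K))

8.34e-02 s⁻¹

Step 1: Use the Arrhenius equation: k = A × exp(-Eₐ/RT)
Step 2: Convert Eₐ to J/mol: 55.1 kJ/mol = 55100 J/mol
Step 3: Calculate the exponent: -Eₐ/(RT) = -55100/(8.314 × 316) = -20.97271
Step 4: k = 1.07e+08 × exp(-20.97271)
Step 5: k = 1.07e+08 × 7.79234e-10 = 8.3378e-02 s⁻¹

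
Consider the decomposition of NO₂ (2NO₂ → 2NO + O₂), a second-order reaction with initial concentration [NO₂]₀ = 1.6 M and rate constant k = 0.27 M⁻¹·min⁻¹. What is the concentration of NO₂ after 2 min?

0.8584 M

Step 1: For a second-order reaction: 1/[NO₂] = 1/[NO₂]₀ + kt
Step 2: 1/[NO₂] = 1/1.6 + 0.27 × 2
Step 3: 1/[NO₂] = 0.625 + 0.54 = 1.165
Step 4: [NO₂] = 1/1.165 = 0.8584 M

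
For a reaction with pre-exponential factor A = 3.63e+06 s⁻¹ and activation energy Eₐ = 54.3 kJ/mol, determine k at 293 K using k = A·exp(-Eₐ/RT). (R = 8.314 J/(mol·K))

7.57e-04 s⁻¹

Step 1: Use the Arrhenius equation: k = A × exp(-Eₐ/RT)
Step 2: Convert Eₐ to J/mol: 54.3 kJ/mol = 54300 J/mol
Step 3: Calculate the exponent: -Eₐ/(RT) = -54300/(8.314 × 293) = -22.29062
Step 4: k = 3.63e+06 × exp(-22.29062)
Step 5: k = 3.63e+06 × 2.08596e-10 = 7.5720e-04 s⁻¹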